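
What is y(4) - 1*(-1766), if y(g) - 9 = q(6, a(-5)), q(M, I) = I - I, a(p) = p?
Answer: 1775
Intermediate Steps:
q(M, I) = 0
y(g) = 9 (y(g) = 9 + 0 = 9)
y(4) - 1*(-1766) = 9 - 1*(-1766) = 9 + 1766 = 1775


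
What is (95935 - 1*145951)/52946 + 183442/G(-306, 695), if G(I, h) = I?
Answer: -2431956257/4050369 ≈ -600.43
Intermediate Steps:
(95935 - 1*145951)/52946 + 183442/G(-306, 695) = (95935 - 1*145951)/52946 + 183442/(-306) = (95935 - 145951)*(1/52946) + 183442*(-1/306) = -50016*1/52946 - 91721/153 = -25008/26473 - 91721/153 = -2431956257/4050369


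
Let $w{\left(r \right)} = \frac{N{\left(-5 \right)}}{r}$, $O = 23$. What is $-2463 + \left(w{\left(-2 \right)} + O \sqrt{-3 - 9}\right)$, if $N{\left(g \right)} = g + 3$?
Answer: $-2462 + 46 i \sqrt{3} \approx -2462.0 + 79.674 i$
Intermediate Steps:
$N{\left(g \right)} = 3 + g$
$w{\left(r \right)} = - \frac{2}{r}$ ($w{\left(r \right)} = \frac{3 - 5}{r} = - \frac{2}{r}$)
$-2463 + \left(w{\left(-2 \right)} + O \sqrt{-3 - 9}\right) = -2463 + \left(- \frac{2}{-2} + 23 \sqrt{-3 - 9}\right) = -2463 + \left(\left(-2\right) \left(- \frac{1}{2}\right) + 23 \sqrt{-12}\right) = -2463 + \left(1 + 23 \cdot 2 i \sqrt{3}\right) = -2463 + \left(1 + 46 i \sqrt{3}\right) = -2462 + 46 i \sqrt{3}$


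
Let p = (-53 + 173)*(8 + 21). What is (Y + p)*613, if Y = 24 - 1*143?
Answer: 2060293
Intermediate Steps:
Y = -119 (Y = 24 - 143 = -119)
p = 3480 (p = 120*29 = 3480)
(Y + p)*613 = (-119 + 3480)*613 = 3361*613 = 2060293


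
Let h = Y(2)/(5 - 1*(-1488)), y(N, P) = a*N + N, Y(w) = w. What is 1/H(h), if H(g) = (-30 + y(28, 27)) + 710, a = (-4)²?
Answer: 1/1156 ≈ 0.00086505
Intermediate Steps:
a = 16
y(N, P) = 17*N (y(N, P) = 16*N + N = 17*N)
h = 2/1493 (h = 2/(5 - 1*(-1488)) = 2/(5 + 1488) = 2/1493 ≈ 0.0013396)
H(g) = 1156 (H(g) = (-30 + 17*28) + 710 = (-30 + 476) + 710 = 446 + 710 = 1156)
1/H(h) = 1/1156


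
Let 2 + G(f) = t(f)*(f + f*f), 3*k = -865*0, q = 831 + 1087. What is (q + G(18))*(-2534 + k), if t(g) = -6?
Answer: 344624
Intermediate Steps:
q = 1918
k = 0 (k = (-865*0)/3 = (1/3)*0 = 0)
G(f) = -2 - 6*f - 6*f**2 (G(f) = -2 - 6*(f + f*f) = -2 - 6*(f + f**2) = -2 + (-6*f - 6*f**2) = -2 - 6*f - 6*f**2)
(q + G(18))*(-2534 + k) = (1918 + (-2 - 6*18 - 6*18**2))*(-2534 + 0) = (1918 + (-2 - 108 - 6*324))*(-2534) = (1918 + (-2 - 108 - 1944))*(-2534) = (1918 - 2054)*(-2534) = -136*(-2534) = 344624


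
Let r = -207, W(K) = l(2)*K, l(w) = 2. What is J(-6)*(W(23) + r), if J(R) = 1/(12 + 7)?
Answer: -161/19 ≈ -8.4737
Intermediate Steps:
J(R) = 1/19
W(K) = 2*K
J(-6)*(W(23) + r) = (2*23 - 207)/19 = (46 - 207)/19 = (1/19)*(-161) = -161/19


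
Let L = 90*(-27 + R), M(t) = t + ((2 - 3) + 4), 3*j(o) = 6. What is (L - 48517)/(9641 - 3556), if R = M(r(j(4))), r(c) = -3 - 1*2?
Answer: -51127/6085 ≈ -8.4021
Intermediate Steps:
j(o) = 2 (j(o) = (⅓)*6 = 2)
r(c) = -5 (r(c) = -3 - 2 = -5)
M(t) = 3 + t (M(t) = t + (-1 + 4) = t + 3 = 3 + t)
R = -2 (R = 3 - 5 = -2)
L = -2610 (L = 90*(-27 - 2) = 90*(-29) = -2610)
(L - 48517)/(9641 - 3556) = (-2610 - 48517)/(9641 - 3556) = -51127/6085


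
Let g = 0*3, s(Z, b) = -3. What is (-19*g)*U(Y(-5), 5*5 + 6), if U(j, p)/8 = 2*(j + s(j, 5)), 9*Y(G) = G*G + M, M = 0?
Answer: 0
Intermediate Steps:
Y(G) = G²/9 (Y(G) = (G*G + 0)/9 = (G² + 0)/9 = G²/9)
g = 0
U(j, p) = -48 + 16*j (U(j, p) = 8*(2*(j - 3)) = 8*(2*(-3 + j)) = 8*(-6 + 2*j) = -48 + 16*j)
(-19*g)*U(Y(-5), 5*5 + 6) = (-19*0)*(-48 + 16*((⅑)*(-5)²)) = 0*(-48 + 16*((⅑)*25)) = 0*(-48 + 16*(25/9)) = 0*(-48 + 400/9) = 0*(-32/9) = 0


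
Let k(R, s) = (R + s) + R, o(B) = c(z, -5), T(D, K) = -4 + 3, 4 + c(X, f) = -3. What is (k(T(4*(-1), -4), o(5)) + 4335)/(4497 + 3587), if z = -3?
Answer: 2163/4042 ≈ 0.53513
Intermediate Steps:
c(X, f) = -7 (c(X, f) = -4 - 3 = -7)
T(D, K) = -1
o(B) = -7
k(R, s) = s + 2*R
(k(T(4*(-1), -4), o(5)) + 4335)/(4497 + 3587) = ((-7 + 2*(-1)) + 4335)/(4497 + 3587) = ((-7 - 2) + 4335)/8084 = (-9 + 4335)*(1/8084) = 4326*(1/8084) = 2163/4042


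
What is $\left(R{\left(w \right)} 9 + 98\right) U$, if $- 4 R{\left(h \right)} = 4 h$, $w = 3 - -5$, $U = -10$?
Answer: $-260$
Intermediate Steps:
$w = 8$ ($w = 3 + 5 = 8$)
$R{\left(h \right)} = - h$ ($R{\left(h \right)} = - \frac{4 h}{4} = - h$)
$\left(R{\left(w \right)} 9 + 98\right) U = \left(\left(-1\right) 8 \cdot 9 + 98\right) \left(-10\right) = \left(\left(-8\right) 9 + 98\right) \left(-10\right) = \left(-72 + 98\right) \left(-10\right) = 26 \left(-10\right) = -260$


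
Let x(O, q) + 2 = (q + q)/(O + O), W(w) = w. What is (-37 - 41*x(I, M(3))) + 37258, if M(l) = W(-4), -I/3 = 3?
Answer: 335563/9 ≈ 37285.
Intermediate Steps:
I = -9 (I = -3*3 = -9)
M(l) = -4
x(O, q) = -2 + q/O (x(O, q) = -2 + (q + q)/(O + O) = -2 + (2*q)/((2*O)) = -2 + (2*q)*(1/(2*O)) = -2 + q/O)
(-37 - 41*x(I, M(3))) + 37258 = (-37 - 41*(-2 - 4/(-9))) + 37258 = (-37 - 41*(-2 - 4*(-1/9))) + 37258 = (-37 - 41*(-2 + 4/9)) + 37258 = (-37 - 41*(-14/9)) + 37258 = (-37 + 574/9) + 37258 = 241/9 + 37258 = 335563/9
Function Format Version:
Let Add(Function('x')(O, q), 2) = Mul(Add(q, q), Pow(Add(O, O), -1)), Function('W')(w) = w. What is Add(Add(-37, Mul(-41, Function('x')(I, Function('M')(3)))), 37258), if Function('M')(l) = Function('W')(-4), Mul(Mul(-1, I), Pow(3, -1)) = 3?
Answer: Rational(335563, 9) ≈ 37285.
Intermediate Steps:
I = -9 (I = Mul(-3, 3) = -9)
Function('M')(l) = -4
Function('x')(O, q) = Add(-2, Mul(q, Pow(O, -1))) (Function('x')(O, q) = Add(-2, Mul(Add(q, q), Pow(Add(O, O), -1))) = Add(-2, Mul(Mul(2, q), Pow(Mul(2, O), -1))) = Add(-2, Mul(Mul(2, q), Mul(Rational(1, 2), Pow(O, -1)))) = Add(-2, Mul(q, Pow(O, -1))))
Add(Add(-37, Mul(-41, Function('x')(I, Function('M')(3)))), 37258) = Add(Add(-37, Mul(-41, Add(-2, Mul(-4, Pow(-9, -1))))), 37258) = Add(Add(-37, Mul(-41, Add(-2, Mul(-4, Rational(-1, 9))))), 37258) = Add(Add(-37, Mul(-41, Add(-2, Rational(4, 9)))), 37258) = Add(Add(-37, Mul(-41, Rational(-14, 9))), 37258) = Add(Add(-37, Rational(574, 9)), 37258) = Add(Rational(241, 9), 37258) = Rational(335563, 9)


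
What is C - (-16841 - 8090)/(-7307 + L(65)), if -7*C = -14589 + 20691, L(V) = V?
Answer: -44365201/50694 ≈ -875.16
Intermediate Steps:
C = -6102/7 (C = -(-14589 + 20691)/7 = -⅐*6102 = -6102/7 ≈ -871.71)
C - (-16841 - 8090)/(-7307 + L(65)) = -6102/7 - (-16841 - 8090)/(-7307 + 65) = -6102/7 - (-24931)/(-7242) = -6102/7 - (-24931)*(-1)/7242 = -6102/7 - 1*24931/7242 = -6102/7 - 24931/7242 = -44365201/50694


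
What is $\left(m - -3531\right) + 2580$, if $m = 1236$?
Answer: $7347$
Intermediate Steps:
$\left(m - -3531\right) + 2580 = \left(1236 - -3531\right) + 2580 = \left(1236 + \left(-10058 + 13589\right)\right) + 2580 = \left(1236 + 3531\right) + 2580 = 4767 + 2580 = 7347$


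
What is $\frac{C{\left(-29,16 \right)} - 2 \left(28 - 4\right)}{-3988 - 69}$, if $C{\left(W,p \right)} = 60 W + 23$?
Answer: $\frac{1765}{4057} \approx 0.43505$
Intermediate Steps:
$C{\left(W,p \right)} = 23 + 60 W$
$\frac{C{\left(-29,16 \right)} - 2 \left(28 - 4\right)}{-3988 - 69} = \frac{\left(23 + 60 \left(-29\right)\right) - 2 \left(28 - 4\right)}{-3988 - 69} = \frac{\left(23 - 1740\right) - 48}{-4057} = \left(-1717 - 48\right) \left(- \frac{1}{4057}\right) = \left(-1765\right) \left(- \frac{1}{4057}\right) = \frac{1765}{4057}$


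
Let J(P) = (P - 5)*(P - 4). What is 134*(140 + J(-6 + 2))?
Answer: 28408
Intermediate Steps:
J(P) = (-5 + P)*(-4 + P)
134*(140 + J(-6 + 2)) = 134*(140 + (20 + (-6 + 2)² - 9*(-6 + 2))) = 134*(140 + (20 + (-4)² - 9*(-4))) = 134*(140 + (20 + 16 + 36)) = 134*(140 + 72) = 134*212 = 28408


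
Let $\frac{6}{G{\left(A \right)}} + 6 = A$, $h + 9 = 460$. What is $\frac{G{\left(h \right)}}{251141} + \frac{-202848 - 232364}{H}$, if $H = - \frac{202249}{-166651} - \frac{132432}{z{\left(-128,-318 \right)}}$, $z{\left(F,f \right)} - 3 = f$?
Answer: $- \frac{50064143822318139198}{48502058574117665} \approx -1032.2$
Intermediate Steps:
$h = 451$ ($h = -9 + 460 = 451$)
$G{\left(A \right)} = \frac{6}{-6 + A}$
$z{\left(F,f \right)} = 3 + f$
$H = \frac{433992817}{1029315}$ ($H = - \frac{202249}{-166651} - \frac{132432}{3 - 318} = \left(-202249\right) \left(- \frac{1}{166651}\right) - \frac{132432}{-315} = \frac{11897}{9803} - - \frac{44144}{105} = \frac{11897}{9803} + \frac{44144}{105} = \frac{433992817}{1029315} \approx 421.63$)
$\frac{G{\left(h \right)}}{251141} + \frac{-202848 - 232364}{H} = \frac{6 \frac{1}{-6 + 451}}{251141} + \frac{-202848 - 232364}{\frac{433992817}{1029315}} = \frac{6}{445} \cdot \frac{1}{251141} + \left(-202848 - 232364\right) \frac{1029315}{433992817} = 6 \cdot \frac{1}{445} \cdot \frac{1}{251141} - \frac{447970239780}{433992817} = \frac{6}{445} \cdot \frac{1}{251141} - \frac{447970239780}{433992817} = \frac{6}{111757745} - \frac{447970239780}{433992817} = - \frac{50064143822318139198}{48502058574117665}$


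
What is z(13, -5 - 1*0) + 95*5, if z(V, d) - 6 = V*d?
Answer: 416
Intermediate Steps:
z(V, d) = 6 + V*d
z(13, -5 - 1*0) + 95*5 = (6 + 13*(-5 - 1*0)) + 95*5 = (6 + 13*(-5 + 0)) + 475 = (6 + 13*(-5)) + 475 = (6 - 65) + 475 = -59 + 475 = 416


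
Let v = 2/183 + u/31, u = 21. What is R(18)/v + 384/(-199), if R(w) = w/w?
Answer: -370593/777095 ≈ -0.47690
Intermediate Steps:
v = 3905/5673 (v = 2/183 + 21/31 = 3905/5673 ≈ 0.68835)
R(w) = 1
R(18)/v + 384/(-199) = 1/(3905/5673) + 384/(-199) = 1*(5673/3905) + 384*(-1/199) = 5673/3905 - 384/199 = -370593/777095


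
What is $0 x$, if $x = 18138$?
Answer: $0$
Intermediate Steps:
$0 x = 0 \cdot 18138 = 0$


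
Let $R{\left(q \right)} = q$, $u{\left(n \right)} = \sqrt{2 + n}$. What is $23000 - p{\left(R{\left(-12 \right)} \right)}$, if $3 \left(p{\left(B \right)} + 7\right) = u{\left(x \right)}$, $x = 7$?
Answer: $23006$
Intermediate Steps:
$p{\left(B \right)} = -6$ ($p{\left(B \right)} = -7 + \frac{\sqrt{2 + 7}}{3} = -7 + \frac{\sqrt{9}}{3} = -7 + \frac{1}{3} \cdot 3 = -7 + 1 = -6$)
$23000 - p{\left(R{\left(-12 \right)} \right)} = 23000 - -6 = 23000 + 6 = 23006$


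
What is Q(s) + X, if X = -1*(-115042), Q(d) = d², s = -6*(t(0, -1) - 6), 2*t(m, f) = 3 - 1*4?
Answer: 116563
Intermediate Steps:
t(m, f) = -½ (t(m, f) = (3 - 1*4)/2 = (3 - 4)/2 = (½)*(-1) = -½)
s = 39 (s = -6*(-½ - 6) = -6*(-13/2) = 39)
X = 115042
Q(s) + X = 39² + 115042 = 1521 + 115042 = 116563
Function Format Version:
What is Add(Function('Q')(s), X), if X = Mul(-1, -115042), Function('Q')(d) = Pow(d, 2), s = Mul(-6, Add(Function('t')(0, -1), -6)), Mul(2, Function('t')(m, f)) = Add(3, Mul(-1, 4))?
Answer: 116563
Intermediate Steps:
Function('t')(m, f) = Rational(-1, 2) (Function('t')(m, f) = Mul(Rational(1, 2), Add(3, Mul(-1, 4))) = Mul(Rational(1, 2), Add(3, -4)) = Mul(Rational(1, 2), -1) = Rational(-1, 2))
s = 39 (s = Mul(-6, Add(Rational(-1, 2), -6)) = Mul(-6, Rational(-13, 2)) = 39)
X = 115042
Add(Function('Q')(s), X) = Add(Pow(39, 2), 115042) = Add(1521, 115042) = 116563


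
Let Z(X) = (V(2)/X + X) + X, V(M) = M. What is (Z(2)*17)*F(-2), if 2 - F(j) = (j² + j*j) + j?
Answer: -340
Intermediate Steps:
Z(X) = 2*X + 2/X (Z(X) = (2/X + X) + X = (X + 2/X) + X = 2*X + 2/X)
F(j) = 2 - j - 2*j² (F(j) = 2 - ((j² + j*j) + j) = 2 - ((j² + j²) + j) = 2 - (2*j² + j) = 2 - (j + 2*j²) = 2 + (-j - 2*j²) = 2 - j - 2*j²)
(Z(2)*17)*F(-2) = ((2*2 + 2/2)*17)*(2 - 1*(-2) - 2*(-2)²) = ((4 + 2*(½))*17)*(2 + 2 - 2*4) = ((4 + 1)*17)*(2 + 2 - 8) = (5*17)*(-4) = 85*(-4) = -340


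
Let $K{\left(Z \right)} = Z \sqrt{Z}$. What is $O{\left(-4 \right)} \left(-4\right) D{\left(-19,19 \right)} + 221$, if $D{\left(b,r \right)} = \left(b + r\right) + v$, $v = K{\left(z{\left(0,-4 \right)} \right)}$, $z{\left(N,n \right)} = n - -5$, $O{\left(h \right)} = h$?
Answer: $237$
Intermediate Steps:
$z{\left(N,n \right)} = 5 + n$ ($z{\left(N,n \right)} = n + 5 = 5 + n$)
$K{\left(Z \right)} = Z^{\frac{3}{2}}$
$v = 1$ ($v = \left(5 - 4\right)^{\frac{3}{2}} = 1^{\frac{3}{2}} = 1$)
$D{\left(b,r \right)} = 1 + b + r$ ($D{\left(b,r \right)} = \left(b + r\right) + 1 = 1 + b + r$)
$O{\left(-4 \right)} \left(-4\right) D{\left(-19,19 \right)} + 221 = \left(-4\right) \left(-4\right) \left(1 - 19 + 19\right) + 221 = 16 \cdot 1 + 221 = 16 + 221 = 237$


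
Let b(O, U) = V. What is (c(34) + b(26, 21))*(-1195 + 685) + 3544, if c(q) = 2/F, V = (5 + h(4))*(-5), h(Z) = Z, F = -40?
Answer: 53039/2 ≈ 26520.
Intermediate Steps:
V = -45 (V = (5 + 4)*(-5) = 9*(-5) = -45)
b(O, U) = -45
c(q) = -1/20 (c(q) = 2/(-40) = 2*(-1/40) = -1/20)
(c(34) + b(26, 21))*(-1195 + 685) + 3544 = (-1/20 - 45)*(-1195 + 685) + 3544 = -901/20*(-510) + 3544 = 45951/2 + 3544 = 53039/2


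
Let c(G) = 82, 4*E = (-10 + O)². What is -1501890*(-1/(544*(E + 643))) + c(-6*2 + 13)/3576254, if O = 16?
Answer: 1342792301119/317113594688 ≈ 4.2344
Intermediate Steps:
E = 9 (E = (-10 + 16)²/4 = (¼)*6² = (¼)*36 = 9)
-1501890*(-1/(544*(E + 643))) + c(-6*2 + 13)/3576254 = -1501890*(-1/(544*(9 + 643))) + 82/3576254 = -1501890/(652*(-544)) + 82*(1/3576254) = -1501890/(-354688) + 41/1788127 = -1501890*(-1/354688) + 41/1788127 = 750945/177344 + 41/1788127 = 1342792301119/317113594688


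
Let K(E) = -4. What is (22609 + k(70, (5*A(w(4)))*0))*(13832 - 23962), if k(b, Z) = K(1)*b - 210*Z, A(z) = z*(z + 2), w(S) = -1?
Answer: -226192770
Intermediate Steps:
A(z) = z*(2 + z)
k(b, Z) = -210*Z - 4*b (k(b, Z) = -4*b - 210*Z = -210*Z - 4*b)
(22609 + k(70, (5*A(w(4)))*0))*(13832 - 23962) = (22609 + (-210*5*(-(2 - 1))*0 - 4*70))*(13832 - 23962) = (22609 + (-210*5*(-1*1)*0 - 280))*(-10130) = (22609 + (-210*5*(-1)*0 - 280))*(-10130) = (22609 + (-(-1050)*0 - 280))*(-10130) = (22609 + (-210*0 - 280))*(-10130) = (22609 + (0 - 280))*(-10130) = (22609 - 280)*(-10130) = 22329*(-10130) = -226192770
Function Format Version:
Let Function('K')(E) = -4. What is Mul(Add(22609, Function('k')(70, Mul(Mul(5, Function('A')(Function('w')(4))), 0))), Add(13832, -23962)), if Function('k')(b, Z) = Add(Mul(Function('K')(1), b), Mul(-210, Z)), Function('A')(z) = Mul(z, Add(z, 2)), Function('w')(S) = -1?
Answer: -226192770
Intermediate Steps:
Function('A')(z) = Mul(z, Add(2, z))
Function('k')(b, Z) = Add(Mul(-210, Z), Mul(-4, b)) (Function('k')(b, Z) = Add(Mul(-4, b), Mul(-210, Z)) = Add(Mul(-210, Z), Mul(-4, b)))
Mul(Add(22609, Function('k')(70, Mul(Mul(5, Function('A')(Function('w')(4))), 0))), Add(13832, -23962)) = Mul(Add(22609, Add(Mul(-210, Mul(Mul(5, Mul(-1, Add(2, -1))), 0)), Mul(-4, 70))), Add(13832, -23962)) = Mul(Add(22609, Add(Mul(-210, Mul(Mul(5, Mul(-1, 1)), 0)), -280)), -10130) = Mul(Add(22609, Add(Mul(-210, Mul(Mul(5, -1), 0)), -280)), -10130) = Mul(Add(22609, Add(Mul(-210, Mul(-5, 0)), -280)), -10130) = Mul(Add(22609, Add(Mul(-210, 0), -280)), -10130) = Mul(Add(22609, Add(0, -280)), -10130) = Mul(Add(22609, -280), -10130) = Mul(22329, -10130) = -226192770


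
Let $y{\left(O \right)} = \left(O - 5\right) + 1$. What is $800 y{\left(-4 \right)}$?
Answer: $-6400$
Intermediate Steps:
$y{\left(O \right)} = -4 + O$ ($y{\left(O \right)} = \left(-5 + O\right) + 1 = -4 + O$)
$800 y{\left(-4 \right)} = 800 \left(-4 - 4\right) = 800 \left(-8\right) = -6400$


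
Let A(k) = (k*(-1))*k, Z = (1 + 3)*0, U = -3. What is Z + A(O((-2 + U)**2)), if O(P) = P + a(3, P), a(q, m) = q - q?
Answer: -625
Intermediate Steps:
a(q, m) = 0
Z = 0 (Z = 4*0 = 0)
O(P) = P (O(P) = P + 0 = P)
A(k) = -k**2 (A(k) = (-k)*k = -k**2)
Z + A(O((-2 + U)**2)) = 0 - ((-2 - 3)**2)**2 = 0 - ((-5)**2)**2 = 0 - 1*25**2 = 0 - 1*625 = 0 - 625 = -625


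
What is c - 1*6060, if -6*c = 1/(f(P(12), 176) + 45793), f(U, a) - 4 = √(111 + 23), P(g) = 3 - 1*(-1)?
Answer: -76260194172797/12584190450 + √134/12584190450 ≈ -6060.0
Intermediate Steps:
P(g) = 4 (P(g) = 3 + 1 = 4)
f(U, a) = 4 + √134 (f(U, a) = 4 + √(111 + 23) = 4 + √134)
c = -1/(6*(45797 + √134)) (c = -1/(6*((4 + √134) + 45793)) = -1/(6*(45797 + √134)) ≈ -3.6383e-6)
c - 1*6060 = (-45797/12584190450 + √134/12584190450) - 1*6060 = (-45797/12584190450 + √134/12584190450) - 6060 = -76260194172797/12584190450 + √134/12584190450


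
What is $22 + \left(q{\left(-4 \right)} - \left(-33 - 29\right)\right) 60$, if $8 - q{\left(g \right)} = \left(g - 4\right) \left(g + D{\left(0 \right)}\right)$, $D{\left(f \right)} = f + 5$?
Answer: $4702$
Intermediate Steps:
$D{\left(f \right)} = 5 + f$
$q{\left(g \right)} = 8 - \left(-4 + g\right) \left(5 + g\right)$ ($q{\left(g \right)} = 8 - \left(g - 4\right) \left(g + \left(5 + 0\right)\right) = 8 - \left(-4 + g\right) \left(g + 5\right) = 8 - \left(-4 + g\right) \left(5 + g\right)$)
$22 + \left(q{\left(-4 \right)} - \left(-33 - 29\right)\right) 60 = 22 + \left(\left(28 - -4 - \left(-4\right)^{2}\right) - \left(-33 - 29\right)\right) 60 = 22 + \left(\left(28 + 4 - 16\right) - \left(-33 - 29\right)\right) 60 = 22 + \left(\left(28 + 4 - 16\right) - -62\right) 60 = 22 + \left(16 + 62\right) 60 = 22 + 78 \cdot 60 = 22 + 4680 = 4702$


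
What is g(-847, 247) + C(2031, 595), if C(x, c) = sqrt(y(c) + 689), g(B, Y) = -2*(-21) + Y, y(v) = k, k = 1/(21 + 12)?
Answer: 289 + sqrt(750354)/33 ≈ 315.25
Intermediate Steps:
k = 1/33 ≈ 0.030303
y(v) = 1/33
g(B, Y) = 42 + Y
C(x, c) = sqrt(750354)/33 (C(x, c) = sqrt(1/33 + 689) = sqrt(22738/33) = sqrt(750354)/33)
g(-847, 247) + C(2031, 595) = (42 + 247) + sqrt(750354)/33 = 289 + sqrt(750354)/33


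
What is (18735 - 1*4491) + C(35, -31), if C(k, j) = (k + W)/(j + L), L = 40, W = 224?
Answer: 128455/9 ≈ 14273.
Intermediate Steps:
C(k, j) = (224 + k)/(40 + j) (C(k, j) = (k + 224)/(j + 40) = (224 + k)/(40 + j))
(18735 - 1*4491) + C(35, -31) = (18735 - 1*4491) + (224 + 35)/(40 - 31) = (18735 - 4491) + 259/9 = 14244 + (⅑)*259 = 14244 + 259/9 = 128455/9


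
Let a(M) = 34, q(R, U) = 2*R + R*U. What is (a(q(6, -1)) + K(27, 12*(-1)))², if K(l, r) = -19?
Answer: 225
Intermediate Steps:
(a(q(6, -1)) + K(27, 12*(-1)))² = (34 - 19)² = 15² = 225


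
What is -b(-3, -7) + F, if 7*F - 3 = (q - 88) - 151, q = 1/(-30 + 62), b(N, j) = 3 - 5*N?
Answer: -11583/224 ≈ -51.710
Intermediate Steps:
q = 1/32 ≈ 0.031250
F = -7551/224 (F = 3/7 + ((1/32 - 88) - 151)/7 = 3/7 + (-2815/32 - 151)/7 = 3/7 + (1/7)*(-7647/32) = 3/7 - 7647/224 = -7551/224 ≈ -33.710)
-b(-3, -7) + F = -(3 - 5*(-3)) - 7551/224 = -(3 + 15) - 7551/224 = -1*18 - 7551/224 = -18 - 7551/224 = -11583/224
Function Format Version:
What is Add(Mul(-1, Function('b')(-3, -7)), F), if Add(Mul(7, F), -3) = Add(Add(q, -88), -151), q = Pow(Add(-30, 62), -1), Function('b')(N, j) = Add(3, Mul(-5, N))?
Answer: Rational(-11583, 224) ≈ -51.710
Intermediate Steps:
q = Rational(1, 32) (q = Pow(32, -1) = Rational(1, 32) ≈ 0.031250)
F = Rational(-7551, 224) (F = Add(Rational(3, 7), Mul(Rational(1, 7), Add(Add(Rational(1, 32), -88), -151))) = Add(Rational(3, 7), Mul(Rational(1, 7), Add(Rational(-2815, 32), -151))) = Add(Rational(3, 7), Mul(Rational(1, 7), Rational(-7647, 32))) = Add(Rational(3, 7), Rational(-7647, 224)) = Rational(-7551, 224) ≈ -33.710)
Add(Mul(-1, Function('b')(-3, -7)), F) = Add(Mul(-1, Add(3, Mul(-5, -3))), Rational(-7551, 224)) = Add(Mul(-1, Add(3, 15)), Rational(-7551, 224)) = Add(Mul(-1, 18), Rational(-7551, 224)) = Add(-18, Rational(-7551, 224)) = Rational(-11583, 224)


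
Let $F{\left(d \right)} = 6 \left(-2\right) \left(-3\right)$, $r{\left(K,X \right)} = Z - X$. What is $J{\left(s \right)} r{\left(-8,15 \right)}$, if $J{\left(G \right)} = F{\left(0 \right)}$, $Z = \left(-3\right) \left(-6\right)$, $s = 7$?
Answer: $108$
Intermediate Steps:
$Z = 18$
$r{\left(K,X \right)} = 18 - X$
$F{\left(d \right)} = 36$ ($F{\left(d \right)} = \left(-12\right) \left(-3\right) = 36$)
$J{\left(G \right)} = 36$
$J{\left(s \right)} r{\left(-8,15 \right)} = 36 \left(18 - 15\right) = 36 \cdot 3 = 108$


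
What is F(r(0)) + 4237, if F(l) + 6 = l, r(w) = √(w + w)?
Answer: 4231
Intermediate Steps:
r(w) = √2*√w (r(w) = √(2*w) = √2*√w)
F(l) = -6 + l
F(r(0)) + 4237 = (-6 + √2*√0) + 4237 = (-6 + √2*0) + 4237 = (-6 + 0) + 4237 = -6 + 4237 = 4231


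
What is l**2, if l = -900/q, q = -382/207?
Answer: 8676922500/36481 ≈ 2.3785e+5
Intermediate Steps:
q = -382/207 (q = -382*1/207 = -382/207 ≈ -1.8454)
l = 93150/191 (l = -900/(-382/207) = -900*(-207/382) = 93150/191 ≈ 487.70)
l**2 = (93150/191)**2 = 8676922500/36481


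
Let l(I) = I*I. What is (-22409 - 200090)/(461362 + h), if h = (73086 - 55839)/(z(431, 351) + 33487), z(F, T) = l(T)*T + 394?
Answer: -9629185342568/19966562599631 ≈ -0.48227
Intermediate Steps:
l(I) = I²
z(F, T) = 394 + T³ (z(F, T) = T²*T + 394 = T³ + 394 = 394 + T³)
h = 17247/43277432 (h = (73086 - 55839)/((394 + 351³) + 33487) = 17247/((394 + 43243551) + 33487) = 17247/(43243945 + 33487) = 17247/43277432 ≈ 0.00039852)
(-22409 - 200090)/(461362 + h) = (-22409 - 200090)/(461362 + 17247/43277432) = -222499/19966562599631/43277432 = -222499*43277432/19966562599631 = -9629185342568/19966562599631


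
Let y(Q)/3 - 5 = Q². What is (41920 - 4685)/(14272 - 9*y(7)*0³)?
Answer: 37235/14272 ≈ 2.6090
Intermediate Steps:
y(Q) = 15 + 3*Q²
(41920 - 4685)/(14272 - 9*y(7)*0³) = (41920 - 4685)/(14272 - 9*(15 + 3*7²)*0³) = 37235/(14272 - 9*(15 + 3*49)*0) = 37235/(14272 - 9*(15 + 147)*0) = 37235/(14272 - 9*162*0) = 37235/(14272 - 1458*0) = 37235/(14272 + 0) = 37235/14272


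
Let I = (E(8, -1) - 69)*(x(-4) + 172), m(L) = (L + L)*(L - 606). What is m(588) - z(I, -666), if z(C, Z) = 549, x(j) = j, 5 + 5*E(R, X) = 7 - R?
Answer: -21717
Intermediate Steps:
E(R, X) = 2/5 - R/5 (E(R, X) = -1 + (7 - R)/5 = -1 + (7/5 - R/5) = 2/5 - R/5)
m(L) = 2*L*(-606 + L) (m(L) = (2*L)*(-606 + L) = 2*L*(-606 + L))
I = -58968/5 (I = ((2/5 - 1/5*8) - 69)*(-4 + 172) = ((2/5 - 8/5) - 69)*168 = (-6/5 - 69)*168 = -351/5*168 = -58968/5 ≈ -11794.)
m(588) - z(I, -666) = 2*588*(-606 + 588) - 1*549 = 2*588*(-18) - 549 = -21168 - 549 = -21717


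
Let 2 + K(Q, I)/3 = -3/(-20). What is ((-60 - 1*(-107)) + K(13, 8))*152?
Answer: 31502/5 ≈ 6300.4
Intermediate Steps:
K(Q, I) = -111/20 (K(Q, I) = -6 + 3*(-3/(-20)) = -6 + 3*(-3*(-1/20)) = -6 + 3*(3/20) = -6 + 9/20 = -111/20)
((-60 - 1*(-107)) + K(13, 8))*152 = ((-60 - 1*(-107)) - 111/20)*152 = ((-60 + 107) - 111/20)*152 = (47 - 111/20)*152 = (829/20)*152 = 31502/5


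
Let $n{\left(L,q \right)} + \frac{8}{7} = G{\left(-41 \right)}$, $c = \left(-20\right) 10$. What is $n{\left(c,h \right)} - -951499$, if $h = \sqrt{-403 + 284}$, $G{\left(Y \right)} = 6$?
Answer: $\frac{6660527}{7} \approx 9.515 \cdot 10^{5}$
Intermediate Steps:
$c = -200$
$h = i \sqrt{119}$ ($h = \sqrt{-119} = i \sqrt{119} \approx 10.909 i$)
$n{\left(L,q \right)} = \frac{34}{7}$ ($n{\left(L,q \right)} = - \frac{8}{7} + 6 = \frac{34}{7}$)
$n{\left(c,h \right)} - -951499 = \frac{34}{7} - -951499 = \frac{34}{7} + 951499 = \frac{6660527}{7}$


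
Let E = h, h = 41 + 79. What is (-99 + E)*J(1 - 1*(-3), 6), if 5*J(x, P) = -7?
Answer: -147/5 ≈ -29.400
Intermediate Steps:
J(x, P) = -7/5 (J(x, P) = (⅕)*(-7) = -7/5)
h = 120
E = 120
(-99 + E)*J(1 - 1*(-3), 6) = (-99 + 120)*(-7/5) = 21*(-7/5) = -147/5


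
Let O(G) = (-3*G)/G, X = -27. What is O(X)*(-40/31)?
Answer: 120/31 ≈ 3.8710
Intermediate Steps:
O(G) = -3
O(X)*(-40/31) = -(-120)/31 = -3*(-40/31) = 120/31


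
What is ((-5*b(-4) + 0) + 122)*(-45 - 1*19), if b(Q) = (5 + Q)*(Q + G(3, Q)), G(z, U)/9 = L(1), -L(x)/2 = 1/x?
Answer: -14848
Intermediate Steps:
L(x) = -2/x
G(z, U) = -18 (G(z, U) = 9*(-2/1) = 9*(-2*1) = 9*(-2) = -18)
b(Q) = (-18 + Q)*(5 + Q) (b(Q) = (5 + Q)*(Q - 18) = (5 + Q)*(-18 + Q) = (-18 + Q)*(5 + Q))
((-5*b(-4) + 0) + 122)*(-45 - 1*19) = ((-5*(-90 + (-4)² - 13*(-4)) + 0) + 122)*(-45 - 1*19) = ((-5*(-90 + 16 + 52) + 0) + 122)*(-45 - 19) = ((-5*(-22) + 0) + 122)*(-64) = ((110 + 0) + 122)*(-64) = (110 + 122)*(-64) = 232*(-64) = -14848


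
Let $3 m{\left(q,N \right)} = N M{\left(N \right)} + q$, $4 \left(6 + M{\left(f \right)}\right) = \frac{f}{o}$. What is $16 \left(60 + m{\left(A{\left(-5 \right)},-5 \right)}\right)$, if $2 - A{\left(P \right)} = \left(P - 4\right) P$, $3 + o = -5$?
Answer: $\frac{1773}{2} \approx 886.5$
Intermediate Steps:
$o = -8$ ($o = -3 - 5 = -8$)
$M{\left(f \right)} = -6 - \frac{f}{32}$ ($M{\left(f \right)} = -6 + \frac{f \frac{1}{-8}}{4} = -6 + \frac{f \left(- \frac{1}{8}\right)}{4} = -6 + \frac{\left(- \frac{1}{8}\right) f}{4} = -6 - \frac{f}{32}$)
$A{\left(P \right)} = 2 - P \left(-4 + P\right)$ ($A{\left(P \right)} = 2 - \left(P - 4\right) P = 2 - \left(-4 + P\right) P = 2 - P \left(-4 + P\right)$)
$m{\left(q,N \right)} = \frac{q}{3} + \frac{N \left(-6 - \frac{N}{32}\right)}{3}$ ($m{\left(q,N \right)} = \frac{N \left(-6 - \frac{N}{32}\right) + q}{3} = \frac{q + N \left(-6 - \frac{N}{32}\right)}{3} = \frac{q}{3} + \frac{N \left(-6 - \frac{N}{32}\right)}{3}$)
$16 \left(60 + m{\left(A{\left(-5 \right)},-5 \right)}\right) = 16 \left(60 + \left(\frac{2 - \left(-5\right)^{2} + 4 \left(-5\right)}{3} - - \frac{5 \left(192 - 5\right)}{96}\right)\right) = 16 \left(60 + \left(\frac{2 - 25 - 20}{3} - \left(- \frac{5}{96}\right) 187\right)\right) = 16 \left(60 + \left(\frac{2 - 25 - 20}{3} + \frac{935}{96}\right)\right) = 16 \left(60 + \left(\frac{1}{3} \left(-43\right) + \frac{935}{96}\right)\right) = 16 \left(60 + \left(- \frac{43}{3} + \frac{935}{96}\right)\right) = 16 \left(60 - \frac{147}{32}\right) = 16 \cdot \frac{1773}{32} = \frac{1773}{2}$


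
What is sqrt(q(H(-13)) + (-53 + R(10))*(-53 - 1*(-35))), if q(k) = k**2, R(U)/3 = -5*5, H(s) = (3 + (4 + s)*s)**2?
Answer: 48*sqrt(90001) ≈ 14400.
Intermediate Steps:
H(s) = (3 + s*(4 + s))**2
R(U) = -75 (R(U) = 3*(-5*5) = 3*(-25) = -75)
sqrt(q(H(-13)) + (-53 + R(10))*(-53 - 1*(-35))) = sqrt(((3 + (-13)**2 + 4*(-13))**2)**2 + (-53 - 75)*(-53 - 1*(-35))) = sqrt(((3 + 169 - 52)**2)**2 - 128*(-53 + 35)) = sqrt((120**2)**2 - 128*(-18)) = sqrt(14400**2 + 2304) = sqrt(207360000 + 2304) = sqrt(207362304) = 48*sqrt(90001)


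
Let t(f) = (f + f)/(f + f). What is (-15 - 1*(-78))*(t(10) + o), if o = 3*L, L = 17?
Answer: 3276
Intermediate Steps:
t(f) = 1 (t(f) = (2*f)/((2*f)) = (2*f)*(1/(2*f)) = 1)
o = 51 (o = 3*17 = 51)
(-15 - 1*(-78))*(t(10) + o) = (-15 - 1*(-78))*(1 + 51) = (-15 + 78)*52 = 63*52 = 3276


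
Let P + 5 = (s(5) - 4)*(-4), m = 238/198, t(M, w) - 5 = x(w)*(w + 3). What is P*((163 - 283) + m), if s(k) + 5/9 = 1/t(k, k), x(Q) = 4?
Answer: -4669117/2997 ≈ -1557.9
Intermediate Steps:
t(M, w) = 17 + 4*w (t(M, w) = 5 + 4*(w + 3) = 5 + 4*(3 + w) = 5 + (12 + 4*w) = 17 + 4*w)
m = 119/99 (m = 238*(1/198) = 119/99 ≈ 1.2020)
s(k) = -5/9 + 1/(17 + 4*k)
P = 4367/333 (P = -5 + (4*(-19 - 5*5)/(9*(17 + 4*5)) - 4)*(-4) = -5 + (4*(-19 - 25)/(9*(17 + 20)) - 4)*(-4) = -5 + ((4/9)*(-44)/37 - 4)*(-4) = -5 + ((4/9)*(1/37)*(-44) - 4)*(-4) = -5 + (-176/333 - 4)*(-4) = -5 - 1508/333*(-4) = -5 + 6032/333 = 4367/333 ≈ 13.114)
P*((163 - 283) + m) = 4367*((163 - 283) + 119/99)/333 = 4367*(-120 + 119/99)/333 = (4367/333)*(-11761/99) = -4669117/2997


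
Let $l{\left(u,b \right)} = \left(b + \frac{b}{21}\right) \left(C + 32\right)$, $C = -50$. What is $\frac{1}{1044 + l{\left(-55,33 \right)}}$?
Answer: $\frac{7}{2952} \approx 0.0023713$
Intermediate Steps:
$l{\left(u,b \right)} = - \frac{132 b}{7}$ ($l{\left(u,b \right)} = \left(b + \frac{b}{21}\right) \left(-50 + 32\right) = \left(b + b \frac{1}{21}\right) \left(-18\right) = \left(b + \frac{b}{21}\right) \left(-18\right) = \frac{22 b}{21} \left(-18\right) = - \frac{132 b}{7}$)
$\frac{1}{1044 + l{\left(-55,33 \right)}} = \frac{1}{1044 - \frac{4356}{7}} = \frac{1}{\frac{2952}{7}} = \frac{7}{2952}$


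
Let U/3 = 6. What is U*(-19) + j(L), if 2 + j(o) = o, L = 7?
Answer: -337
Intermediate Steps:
U = 18 (U = 3*6 = 18)
j(o) = -2 + o
U*(-19) + j(L) = 18*(-19) + (-2 + 7) = -342 + 5 = -337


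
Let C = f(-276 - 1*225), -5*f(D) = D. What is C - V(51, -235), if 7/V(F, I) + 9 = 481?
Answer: 236437/2360 ≈ 100.19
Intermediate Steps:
V(F, I) = 7/472 (V(F, I) = 7/(-9 + 481) = 7/472)
f(D) = -D/5
C = 501/5 (C = -(-276 - 1*225)/5 = -(-276 - 225)/5 = -⅕*(-501) = 501/5 ≈ 100.20)
C - V(51, -235) = 501/5 - 1*7/472 = 501/5 - 7/472 = 236437/2360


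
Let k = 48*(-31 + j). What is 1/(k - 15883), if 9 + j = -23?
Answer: -1/18907 ≈ -5.2890e-5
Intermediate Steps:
j = -32 (j = -9 - 23 = -32)
k = -3024 (k = 48*(-31 - 32) = 48*(-63) = -3024)
1/(k - 15883) = 1/(-3024 - 15883) = 1/(-18907) = -1/18907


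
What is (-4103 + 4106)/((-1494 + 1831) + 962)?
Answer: 1/433 ≈ 0.0023095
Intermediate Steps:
(-4103 + 4106)/((-1494 + 1831) + 962) = 3/(337 + 962) = 3/1299 = 3*(1/1299) = 1/433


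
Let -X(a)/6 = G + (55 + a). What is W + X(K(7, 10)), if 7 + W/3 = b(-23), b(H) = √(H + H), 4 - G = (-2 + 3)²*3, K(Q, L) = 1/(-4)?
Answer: -711/2 + 3*I*√46 ≈ -355.5 + 20.347*I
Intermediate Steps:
K(Q, L) = -¼
G = 1 (G = 4 - (-2 + 3)²*3 = 4 - 1²*3 = 4 - 3 = 1)
X(a) = -336 - 6*a (X(a) = -6*(1 + (55 + a)) = -6*(56 + a) = -336 - 6*a)
b(H) = √2*√H (b(H) = √(2*H) = √2*√H)
W = -21 + 3*I*√46 (W = -21 + 3*(√2*√(-23)) = -21 + 3*(√2*(I*√23)) = -21 + 3*(I*√46) = -21 + 3*I*√46 ≈ -21.0 + 20.347*I)
W + X(K(7, 10)) = (-21 + 3*I*√46) + (-336 - 6*(-¼)) = (-21 + 3*I*√46) + (-336 + 3/2) = (-21 + 3*I*√46) - 669/2 = -711/2 + 3*I*√46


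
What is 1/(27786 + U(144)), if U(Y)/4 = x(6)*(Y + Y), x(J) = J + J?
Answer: 1/41610 ≈ 2.4033e-5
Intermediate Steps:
x(J) = 2*J
U(Y) = 96*Y (U(Y) = 4*((2*6)*(Y + Y)) = 4*(12*(2*Y)) = 4*(24*Y) = 96*Y)
1/(27786 + U(144)) = 1/(27786 + 96*144) = 1/(27786 + 13824) = 1/41610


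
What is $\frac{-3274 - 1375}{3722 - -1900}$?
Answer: $- \frac{4649}{5622} \approx -0.82693$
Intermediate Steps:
$\frac{-3274 - 1375}{3722 - -1900} = - \frac{4649}{3722 + 1900} = - \frac{4649}{5622}$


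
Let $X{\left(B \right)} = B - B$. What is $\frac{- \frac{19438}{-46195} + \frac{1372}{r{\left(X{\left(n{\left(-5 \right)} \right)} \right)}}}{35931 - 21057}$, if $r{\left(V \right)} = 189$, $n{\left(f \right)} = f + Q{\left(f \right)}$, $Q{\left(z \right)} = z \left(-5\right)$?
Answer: $\frac{4789523}{9275909805} \approx 0.00051634$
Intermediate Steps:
$Q{\left(z \right)} = - 5 z$
$n{\left(f \right)} = - 4 f$ ($n{\left(f \right)} = f - 5 f = - 4 f$)
$X{\left(B \right)} = 0$
$\frac{- \frac{19438}{-46195} + \frac{1372}{r{\left(X{\left(n{\left(-5 \right)} \right)} \right)}}}{35931 - 21057} = \frac{- \frac{19438}{-46195} + \frac{1372}{189}}{35931 - 21057} = \frac{\left(-19438\right) \left(- \frac{1}{46195}\right) + 1372 \cdot \frac{1}{189}}{35931 - 21057} = \frac{\frac{19438}{46195} + \frac{196}{27}}{14874} = \frac{9579046}{1247265} \cdot \frac{1}{14874} = \frac{4789523}{9275909805}$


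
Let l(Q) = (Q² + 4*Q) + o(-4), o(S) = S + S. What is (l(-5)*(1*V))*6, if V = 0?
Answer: 0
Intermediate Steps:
o(S) = 2*S
l(Q) = -8 + Q² + 4*Q (l(Q) = (Q² + 4*Q) + 2*(-4) = (Q² + 4*Q) - 8 = -8 + Q² + 4*Q)
(l(-5)*(1*V))*6 = ((-8 + (-5)² + 4*(-5))*(1*0))*6 = ((-8 + 25 - 20)*0)*6 = -3*0*6 = 0*6 = 0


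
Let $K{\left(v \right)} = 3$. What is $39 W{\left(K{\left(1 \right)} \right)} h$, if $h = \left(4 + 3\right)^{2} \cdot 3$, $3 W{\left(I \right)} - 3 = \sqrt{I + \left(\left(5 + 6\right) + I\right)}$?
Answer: $5733 + 1911 \sqrt{17} \approx 13612.0$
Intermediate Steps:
$W{\left(I \right)} = 1 + \frac{\sqrt{11 + 2 I}}{3}$ ($W{\left(I \right)} = 1 + \frac{\sqrt{I + \left(\left(5 + 6\right) + I\right)}}{3} = 1 + \frac{\sqrt{I + \left(11 + I\right)}}{3} = 1 + \frac{\sqrt{11 + 2 I}}{3}$)
$h = 147$ ($h = 7^{2} \cdot 3 = 49 \cdot 3 = 147$)
$39 W{\left(K{\left(1 \right)} \right)} h = 39 \left(1 + \frac{\sqrt{11 + 2 \cdot 3}}{3}\right) 147 = 39 \left(1 + \frac{\sqrt{11 + 6}}{3}\right) 147 = 39 \left(1 + \frac{\sqrt{17}}{3}\right) 147 = \left(39 + 13 \sqrt{17}\right) 147 = 5733 + 1911 \sqrt{17}$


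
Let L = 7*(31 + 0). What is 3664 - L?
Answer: 3447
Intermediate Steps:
L = 217 (L = 7*31 = 217)
3664 - L = 3664 - 1*217 = 3664 - 217 = 3447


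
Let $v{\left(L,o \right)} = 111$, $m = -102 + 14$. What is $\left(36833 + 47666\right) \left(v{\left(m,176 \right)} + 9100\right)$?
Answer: $778320289$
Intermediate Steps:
$m = -88$
$\left(36833 + 47666\right) \left(v{\left(m,176 \right)} + 9100\right) = \left(36833 + 47666\right) \left(111 + 9100\right) = 84499 \cdot 9211 = 778320289$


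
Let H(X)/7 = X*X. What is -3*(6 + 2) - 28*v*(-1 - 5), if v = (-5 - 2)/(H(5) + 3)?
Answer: -2724/89 ≈ -30.607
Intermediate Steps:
H(X) = 7*X² (H(X) = 7*(X*X) = 7*X²)
v = -7/178 (v = (-5 - 2)/(7*5² + 3) = -7/(7*25 + 3) = -7/(175 + 3) = -7/178 ≈ -0.039326)
-3*(6 + 2) - 28*v*(-1 - 5) = -3*(6 + 2) - (-98)*(-1 - 5)/89 = -3*8 - (-98)*(-6)/89 = -24 - 28*21/89 = -24 - 588/89 = -2724/89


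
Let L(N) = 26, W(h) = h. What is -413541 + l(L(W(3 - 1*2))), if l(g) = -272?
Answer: -413813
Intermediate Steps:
-413541 + l(L(W(3 - 1*2))) = -413541 - 272 = -413813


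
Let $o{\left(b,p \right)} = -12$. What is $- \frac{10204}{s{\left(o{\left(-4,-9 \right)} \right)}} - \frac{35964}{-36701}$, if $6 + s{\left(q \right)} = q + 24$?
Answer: $- \frac{187140610}{110103} \approx -1699.7$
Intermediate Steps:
$s{\left(q \right)} = 18 + q$ ($s{\left(q \right)} = -6 + \left(q + 24\right) = -6 + \left(24 + q\right) = 18 + q$)
$- \frac{10204}{s{\left(o{\left(-4,-9 \right)} \right)}} - \frac{35964}{-36701} = - \frac{10204}{18 - 12} - \frac{35964}{-36701} = - \frac{10204}{6} - - \frac{35964}{36701} = \left(-10204\right) \frac{1}{6} + \frac{35964}{36701} = - \frac{5102}{3} + \frac{35964}{36701} = - \frac{187140610}{110103}$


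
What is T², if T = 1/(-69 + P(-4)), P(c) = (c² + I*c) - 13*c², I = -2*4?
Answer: 1/52441 ≈ 1.9069e-5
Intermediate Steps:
I = -8
P(c) = -12*c² - 8*c (P(c) = (c² - 8*c) - 13*c² = -12*c² - 8*c)
T = -1/229 (T = 1/(-69 - 4*(-4)*(2 + 3*(-4))) = 1/(-69 - 4*(-4)*(2 - 12)) = 1/(-69 - 4*(-4)*(-10)) = 1/(-69 - 160) = 1/(-229) = -1/229 ≈ -0.0043668)
T² = (-1/229)² = 1/52441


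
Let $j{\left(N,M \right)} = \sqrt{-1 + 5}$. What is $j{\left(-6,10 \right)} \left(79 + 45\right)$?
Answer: $248$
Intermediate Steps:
$j{\left(N,M \right)} = 2$ ($j{\left(N,M \right)} = \sqrt{4} = 2$)
$j{\left(-6,10 \right)} \left(79 + 45\right) = 2 \left(79 + 45\right) = 2 \cdot 124 = 248$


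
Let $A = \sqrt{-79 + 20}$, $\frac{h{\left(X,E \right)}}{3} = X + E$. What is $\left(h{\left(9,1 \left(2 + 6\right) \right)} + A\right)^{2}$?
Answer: $\left(51 + i \sqrt{59}\right)^{2} \approx 2542.0 + 783.48 i$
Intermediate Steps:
$h{\left(X,E \right)} = 3 E + 3 X$ ($h{\left(X,E \right)} = 3 \left(X + E\right) = 3 \left(E + X\right) = 3 E + 3 X$)
$A = i \sqrt{59}$ ($A = \sqrt{-59} = i \sqrt{59} \approx 7.6811 i$)
$\left(h{\left(9,1 \left(2 + 6\right) \right)} + A\right)^{2} = \left(\left(3 \cdot 1 \left(2 + 6\right) + 3 \cdot 9\right) + i \sqrt{59}\right)^{2} = \left(\left(3 \cdot 1 \cdot 8 + 27\right) + i \sqrt{59}\right)^{2} = \left(\left(3 \cdot 8 + 27\right) + i \sqrt{59}\right)^{2} = \left(\left(24 + 27\right) + i \sqrt{59}\right)^{2} = \left(51 + i \sqrt{59}\right)^{2}$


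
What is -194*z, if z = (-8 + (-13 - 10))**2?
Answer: -186434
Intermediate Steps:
z = 961 (z = (-8 - 23)**2 = (-31)**2 = 961)
-194*z = -194*961 = -186434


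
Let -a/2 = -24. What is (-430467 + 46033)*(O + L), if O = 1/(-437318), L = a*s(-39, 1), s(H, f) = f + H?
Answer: 153325356299161/218659 ≈ 7.0121e+8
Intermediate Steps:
s(H, f) = H + f
a = 48 (a = -2*(-24) = 48)
L = -1824 (L = 48*(-39 + 1) = 48*(-38) = -1824)
O = -1/437318 ≈ -2.2867e-6
(-430467 + 46033)*(O + L) = (-430467 + 46033)*(-1/437318 - 1824) = -384434*(-797668033/437318) = 153325356299161/218659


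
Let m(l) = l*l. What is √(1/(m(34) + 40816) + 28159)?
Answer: 9*√153105765897/20986 ≈ 167.81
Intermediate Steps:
m(l) = l²
√(1/(m(34) + 40816) + 28159) = √(1/(34² + 40816) + 28159) = √(1/(1156 + 40816) + 28159) = √(1/41972 + 28159) = √(1181889549/41972) = 9*√153105765897/20986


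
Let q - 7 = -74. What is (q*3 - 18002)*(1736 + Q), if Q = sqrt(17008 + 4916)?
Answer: -31600408 - 109218*sqrt(609) ≈ -3.4296e+7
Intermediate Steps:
q = -67 (q = 7 - 74 = -67)
Q = 6*sqrt(609) (Q = sqrt(21924) = 6*sqrt(609) ≈ 148.07)
(q*3 - 18002)*(1736 + Q) = (-67*3 - 18002)*(1736 + 6*sqrt(609)) = (-201 - 18002)*(1736 + 6*sqrt(609)) = -18203*(1736 + 6*sqrt(609)) = -31600408 - 109218*sqrt(609)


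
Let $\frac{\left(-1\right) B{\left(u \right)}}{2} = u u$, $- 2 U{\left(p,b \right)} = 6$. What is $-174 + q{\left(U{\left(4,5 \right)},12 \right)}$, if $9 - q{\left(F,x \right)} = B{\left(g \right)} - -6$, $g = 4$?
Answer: $-139$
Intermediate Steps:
$U{\left(p,b \right)} = -3$ ($U{\left(p,b \right)} = \left(- \frac{1}{2}\right) 6 = -3$)
$B{\left(u \right)} = - 2 u^{2}$ ($B{\left(u \right)} = - 2 u u = - 2 u^{2}$)
$q{\left(F,x \right)} = 35$ ($q{\left(F,x \right)} = 9 - \left(- 2 \cdot 4^{2} - -6\right) = 9 - \left(\left(-2\right) 16 + 6\right) = 9 - \left(-32 + 6\right) = 9 - -26 = 9 + 26 = 35$)
$-174 + q{\left(U{\left(4,5 \right)},12 \right)} = -174 + 35 = -139$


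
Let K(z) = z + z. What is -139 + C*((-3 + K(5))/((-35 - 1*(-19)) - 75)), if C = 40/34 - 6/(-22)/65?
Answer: -21978436/158015 ≈ -139.09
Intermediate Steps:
K(z) = 2*z
C = 14351/12155 (C = 40*(1/34) - 6*(-1/22)*(1/65) = 20/17 + (3/11)*(1/65) = 20/17 + 3/715 = 14351/12155 ≈ 1.1807)
-139 + C*((-3 + K(5))/((-35 - 1*(-19)) - 75)) = -139 + 14351*((-3 + 2*5)/((-35 - 1*(-19)) - 75))/12155 = -139 + 14351*((-3 + 10)/((-35 + 19) - 75))/12155 = -139 + 14351*(7/(-16 - 75))/12155 = -139 + 14351*(7/(-91))/12155 = -139 + 14351*(7*(-1/91))/12155 = -139 + (14351/12155)*(-1/13) = -139 - 14351/158015 = -21978436/158015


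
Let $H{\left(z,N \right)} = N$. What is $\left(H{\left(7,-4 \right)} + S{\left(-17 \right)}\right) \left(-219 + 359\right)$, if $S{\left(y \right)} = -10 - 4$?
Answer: $-2520$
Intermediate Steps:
$S{\left(y \right)} = -14$ ($S{\left(y \right)} = -10 - 4 = -14$)
$\left(H{\left(7,-4 \right)} + S{\left(-17 \right)}\right) \left(-219 + 359\right) = \left(-4 - 14\right) \left(-219 + 359\right) = \left(-18\right) 140 = -2520$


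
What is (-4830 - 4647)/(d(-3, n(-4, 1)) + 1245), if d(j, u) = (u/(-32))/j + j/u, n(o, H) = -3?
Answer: -23328/3067 ≈ -7.6061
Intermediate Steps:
d(j, u) = j/u - u/(32*j) (d(j, u) = (u*(-1/32))/j + j/u = (-u/32)/j + j/u = -u/(32*j) + j/u = j/u - u/(32*j))
(-4830 - 4647)/(d(-3, n(-4, 1)) + 1245) = (-4830 - 4647)/((-3/(-3) - 1/32*(-3)/(-3)) + 1245) = -9477/((-3*(-⅓) - 1/32*(-3)*(-⅓)) + 1245) = -9477/((1 - 1/32) + 1245) = -9477/(31/32 + 1245) = -9477/39871/32 = -9477*32/39871 = -23328/3067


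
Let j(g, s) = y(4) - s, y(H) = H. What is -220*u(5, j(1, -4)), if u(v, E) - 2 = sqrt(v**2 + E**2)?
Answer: -440 - 220*sqrt(89) ≈ -2515.5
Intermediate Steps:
j(g, s) = 4 - s
u(v, E) = 2 + sqrt(E**2 + v**2) (u(v, E) = 2 + sqrt(v**2 + E**2) = 2 + sqrt(E**2 + v**2))
-220*u(5, j(1, -4)) = -220*(2 + sqrt((4 - 1*(-4))**2 + 5**2)) = -220*(2 + sqrt((4 + 4)**2 + 25)) = -220*(2 + sqrt(8**2 + 25)) = -220*(2 + sqrt(64 + 25)) = -220*(2 + sqrt(89)) = -440 - 220*sqrt(89)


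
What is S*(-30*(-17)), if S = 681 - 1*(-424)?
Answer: 563550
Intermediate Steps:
S = 1105 (S = 681 + 424 = 1105)
S*(-30*(-17)) = 1105*(-30*(-17)) = 1105*510 = 563550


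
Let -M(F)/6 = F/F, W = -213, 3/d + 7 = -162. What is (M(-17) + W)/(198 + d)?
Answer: -12337/11153 ≈ -1.1062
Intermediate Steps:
d = -3/169 (d = 3/(-7 - 162) = 3/(-169) = 3*(-1/169) = -3/169 ≈ -0.017751)
M(F) = -6 (M(F) = -6*F/F = -6*1 = -6)
(M(-17) + W)/(198 + d) = (-6 - 213)/(198 - 3/169) = -219/33459/169 = -219*169/33459 = -12337/11153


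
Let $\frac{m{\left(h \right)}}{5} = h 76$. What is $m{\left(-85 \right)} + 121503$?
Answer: $89203$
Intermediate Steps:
$m{\left(h \right)} = 380 h$ ($m{\left(h \right)} = 5 h 76 = 5 \cdot 76 h = 380 h$)
$m{\left(-85 \right)} + 121503 = 380 \left(-85\right) + 121503 = -32300 + 121503 = 89203$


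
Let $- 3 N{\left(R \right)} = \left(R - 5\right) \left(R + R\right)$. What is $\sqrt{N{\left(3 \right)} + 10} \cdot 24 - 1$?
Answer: $-1 + 24 \sqrt{14} \approx 88.8$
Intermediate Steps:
$N{\left(R \right)} = - \frac{2 R \left(-5 + R\right)}{3}$ ($N{\left(R \right)} = - \frac{\left(R - 5\right) \left(R + R\right)}{3} = - \frac{\left(-5 + R\right) 2 R}{3} = - \frac{2 R \left(-5 + R\right)}{3}$)
$\sqrt{N{\left(3 \right)} + 10} \cdot 24 - 1 = \sqrt{\frac{2}{3} \cdot 3 \left(5 - 3\right) + 10} \cdot 24 - 1 = \sqrt{\frac{2}{3} \cdot 3 \cdot 2 + 10} \cdot 24 - 1 = \sqrt{4 + 10} \cdot 24 - 1 = \sqrt{14} \cdot 24 - 1 = 24 \sqrt{14} - 1 = -1 + 24 \sqrt{14}$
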